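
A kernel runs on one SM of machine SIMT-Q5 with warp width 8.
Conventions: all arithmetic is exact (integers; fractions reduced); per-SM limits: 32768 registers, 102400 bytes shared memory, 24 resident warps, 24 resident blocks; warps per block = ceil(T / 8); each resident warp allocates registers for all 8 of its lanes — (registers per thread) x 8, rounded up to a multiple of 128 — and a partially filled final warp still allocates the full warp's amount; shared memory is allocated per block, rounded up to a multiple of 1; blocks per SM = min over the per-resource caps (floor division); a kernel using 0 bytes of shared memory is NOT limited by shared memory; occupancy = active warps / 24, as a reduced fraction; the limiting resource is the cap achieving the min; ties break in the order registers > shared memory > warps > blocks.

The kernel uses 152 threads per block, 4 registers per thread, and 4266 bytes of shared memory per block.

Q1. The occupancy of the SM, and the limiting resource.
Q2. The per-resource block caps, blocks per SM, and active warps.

Answer: occupancy 19/24, limited by warps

registers: 13 blocks
shared memory: 24 blocks
warps: 1 block
blocks: 24 blocks

Answer: 1 block, 19 active warps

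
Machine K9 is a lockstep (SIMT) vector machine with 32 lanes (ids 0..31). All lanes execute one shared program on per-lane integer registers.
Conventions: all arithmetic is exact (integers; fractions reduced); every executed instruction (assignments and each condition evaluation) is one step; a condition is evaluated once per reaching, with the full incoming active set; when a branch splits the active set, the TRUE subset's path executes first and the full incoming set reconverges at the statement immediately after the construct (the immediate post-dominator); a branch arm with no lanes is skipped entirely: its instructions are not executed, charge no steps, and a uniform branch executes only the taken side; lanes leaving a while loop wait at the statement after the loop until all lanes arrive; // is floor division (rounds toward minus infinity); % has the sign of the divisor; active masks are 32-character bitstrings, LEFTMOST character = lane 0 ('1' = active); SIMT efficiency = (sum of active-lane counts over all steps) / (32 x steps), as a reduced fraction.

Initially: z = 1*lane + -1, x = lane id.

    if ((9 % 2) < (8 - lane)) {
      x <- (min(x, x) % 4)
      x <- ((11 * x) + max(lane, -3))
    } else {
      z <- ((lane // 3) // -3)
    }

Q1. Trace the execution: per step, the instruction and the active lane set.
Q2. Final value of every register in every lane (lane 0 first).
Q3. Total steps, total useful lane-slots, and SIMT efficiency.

step 0: eval ((9 % 2) < (8 - lane))  11111111111111111111111111111111
step 1: x <- (min(x, x) % 4)         11111110000000000000000000000000
step 2: x <- ((11 * x) + max(lane, -3)) 11111110000000000000000000000000
step 3: z <- ((lane // 3) // -3)     00000001111111111111111111111111

Answer: 4 steps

z: -1,0,1,2,3,4,5,-1,-1,-1,-1,-1,-2,-2,-2,-2,-2,-2,-2,-2,-2,-3,-3,-3,-3,-3,-3,-3,-3,-3,-4,-4
x: 0,12,24,36,4,16,28,7,8,9,10,11,12,13,14,15,16,17,18,19,20,21,22,23,24,25,26,27,28,29,30,31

steps = 4; useful = 71; efficiency = 71/128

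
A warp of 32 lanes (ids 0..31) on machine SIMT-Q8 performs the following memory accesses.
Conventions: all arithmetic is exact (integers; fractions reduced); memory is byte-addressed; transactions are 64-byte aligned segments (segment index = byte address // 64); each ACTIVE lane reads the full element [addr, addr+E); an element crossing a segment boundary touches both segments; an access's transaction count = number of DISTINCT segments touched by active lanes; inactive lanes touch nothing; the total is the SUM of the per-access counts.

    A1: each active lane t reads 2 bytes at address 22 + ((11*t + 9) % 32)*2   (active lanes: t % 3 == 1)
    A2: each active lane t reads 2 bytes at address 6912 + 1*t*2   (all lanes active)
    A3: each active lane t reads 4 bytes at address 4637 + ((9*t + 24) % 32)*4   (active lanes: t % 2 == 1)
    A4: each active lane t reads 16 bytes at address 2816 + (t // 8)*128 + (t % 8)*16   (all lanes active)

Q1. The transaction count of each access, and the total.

A1: 2 transactions
A2: 1 transaction
A3: 3 transactions
A4: 8 transactions

Answer: 2,1,3,8; total 14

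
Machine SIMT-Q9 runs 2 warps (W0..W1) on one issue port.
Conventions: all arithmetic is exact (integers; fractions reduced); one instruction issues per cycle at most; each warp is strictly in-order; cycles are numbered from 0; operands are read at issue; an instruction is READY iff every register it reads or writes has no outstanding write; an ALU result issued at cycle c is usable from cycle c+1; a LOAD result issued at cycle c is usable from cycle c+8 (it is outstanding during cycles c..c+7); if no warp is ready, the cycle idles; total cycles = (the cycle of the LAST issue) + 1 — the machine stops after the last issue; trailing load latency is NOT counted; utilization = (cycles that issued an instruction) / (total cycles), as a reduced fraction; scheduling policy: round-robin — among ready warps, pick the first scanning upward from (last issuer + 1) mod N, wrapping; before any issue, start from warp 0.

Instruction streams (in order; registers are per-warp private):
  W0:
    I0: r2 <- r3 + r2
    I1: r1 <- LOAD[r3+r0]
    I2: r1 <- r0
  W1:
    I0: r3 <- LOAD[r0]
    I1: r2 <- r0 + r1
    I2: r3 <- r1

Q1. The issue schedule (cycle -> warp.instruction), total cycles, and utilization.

cycle 0: W0.I0
cycle 1: W1.I0
cycle 2: W0.I1
cycle 3: W1.I1
cycle 4: idle
cycle 5: idle
cycle 6: idle
cycle 7: idle
cycle 8: idle
cycle 9: W1.I2
cycle 10: W0.I2

Answer: 11 cycles, utilization 6/11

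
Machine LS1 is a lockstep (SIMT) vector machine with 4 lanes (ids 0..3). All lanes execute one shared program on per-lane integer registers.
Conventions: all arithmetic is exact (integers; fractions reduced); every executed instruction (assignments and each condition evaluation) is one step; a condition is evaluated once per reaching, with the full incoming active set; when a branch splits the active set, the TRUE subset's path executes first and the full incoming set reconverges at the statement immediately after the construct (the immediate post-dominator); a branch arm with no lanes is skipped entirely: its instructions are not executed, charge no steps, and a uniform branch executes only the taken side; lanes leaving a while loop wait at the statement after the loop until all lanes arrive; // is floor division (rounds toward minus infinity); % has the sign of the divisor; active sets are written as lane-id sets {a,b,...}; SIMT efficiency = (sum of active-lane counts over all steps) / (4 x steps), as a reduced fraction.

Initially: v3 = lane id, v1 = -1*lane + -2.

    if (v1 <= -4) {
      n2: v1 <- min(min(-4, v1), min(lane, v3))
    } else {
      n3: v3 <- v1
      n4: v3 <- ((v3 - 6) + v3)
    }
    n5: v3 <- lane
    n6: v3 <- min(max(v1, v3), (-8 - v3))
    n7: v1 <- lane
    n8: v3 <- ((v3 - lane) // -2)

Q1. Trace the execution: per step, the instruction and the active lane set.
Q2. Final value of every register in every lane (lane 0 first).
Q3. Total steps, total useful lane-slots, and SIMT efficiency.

step 0: eval (v1 <= -4)              {0,1,2,3}
step 1: v1 <- min(min(-4, v1), min(lane, v3)) {2,3}
step 2: v3 <- v1                     {0,1}
step 3: v3 <- ((v3 - 6) + v3)        {0,1}
step 4: v3 <- lane                   {0,1,2,3}
step 5: v3 <- min(max(v1, v3), (-8 - v3)) {0,1,2,3}
step 6: v1 <- lane                   {0,1,2,3}
step 7: v3 <- ((v3 - lane) // -2)    {0,1,2,3}

Answer: 8 steps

v3: 4,5,6,7
v1: 0,1,2,3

steps = 8; useful = 26; efficiency = 26/32 = 13/16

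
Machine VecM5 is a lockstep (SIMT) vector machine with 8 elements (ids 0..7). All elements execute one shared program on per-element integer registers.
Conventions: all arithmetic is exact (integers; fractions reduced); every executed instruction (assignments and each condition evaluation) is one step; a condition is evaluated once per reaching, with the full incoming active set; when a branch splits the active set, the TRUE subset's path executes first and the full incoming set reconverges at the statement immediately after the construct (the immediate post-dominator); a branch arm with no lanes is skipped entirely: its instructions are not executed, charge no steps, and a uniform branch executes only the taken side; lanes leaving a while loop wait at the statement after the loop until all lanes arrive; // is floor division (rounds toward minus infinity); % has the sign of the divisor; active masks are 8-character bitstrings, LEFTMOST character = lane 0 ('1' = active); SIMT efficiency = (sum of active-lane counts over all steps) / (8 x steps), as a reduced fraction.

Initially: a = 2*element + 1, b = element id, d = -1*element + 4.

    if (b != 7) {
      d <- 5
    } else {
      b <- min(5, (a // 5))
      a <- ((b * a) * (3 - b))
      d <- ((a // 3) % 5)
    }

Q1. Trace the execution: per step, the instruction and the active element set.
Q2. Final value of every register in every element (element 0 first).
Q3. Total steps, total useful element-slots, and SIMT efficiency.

step 0: eval (b != 7)                11111111
step 1: d <- 5                       11111110
step 2: b <- min(5, (a // 5))        00000001
step 3: a <- ((b * a) * (3 - b))     00000001
step 4: d <- ((a // 3) % 5)          00000001

Answer: 5 steps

a: 1,3,5,7,9,11,13,0
b: 0,1,2,3,4,5,6,3
d: 5,5,5,5,5,5,5,0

steps = 5; useful = 18; efficiency = 18/40 = 9/20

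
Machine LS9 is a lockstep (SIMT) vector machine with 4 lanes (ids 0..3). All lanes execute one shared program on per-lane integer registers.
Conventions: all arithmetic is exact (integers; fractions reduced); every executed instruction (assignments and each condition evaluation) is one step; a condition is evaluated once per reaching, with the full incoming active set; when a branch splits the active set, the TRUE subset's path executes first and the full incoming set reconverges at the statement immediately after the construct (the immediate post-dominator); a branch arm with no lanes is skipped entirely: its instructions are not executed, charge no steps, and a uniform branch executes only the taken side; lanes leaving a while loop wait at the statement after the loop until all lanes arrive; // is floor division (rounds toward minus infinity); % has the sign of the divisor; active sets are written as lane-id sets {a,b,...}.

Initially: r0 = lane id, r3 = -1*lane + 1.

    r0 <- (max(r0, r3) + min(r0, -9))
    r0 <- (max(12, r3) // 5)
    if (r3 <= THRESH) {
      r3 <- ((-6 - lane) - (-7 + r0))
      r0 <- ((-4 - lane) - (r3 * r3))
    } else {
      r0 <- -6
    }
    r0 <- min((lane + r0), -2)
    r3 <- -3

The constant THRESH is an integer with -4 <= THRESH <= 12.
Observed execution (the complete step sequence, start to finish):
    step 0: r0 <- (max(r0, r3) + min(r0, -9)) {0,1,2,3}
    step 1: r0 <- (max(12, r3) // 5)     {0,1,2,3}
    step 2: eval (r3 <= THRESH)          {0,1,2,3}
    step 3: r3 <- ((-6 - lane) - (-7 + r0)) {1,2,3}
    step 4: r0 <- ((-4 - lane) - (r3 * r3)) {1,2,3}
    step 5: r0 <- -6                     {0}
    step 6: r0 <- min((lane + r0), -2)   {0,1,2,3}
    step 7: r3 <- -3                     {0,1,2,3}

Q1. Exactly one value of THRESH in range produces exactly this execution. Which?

Answer: THRESH = 0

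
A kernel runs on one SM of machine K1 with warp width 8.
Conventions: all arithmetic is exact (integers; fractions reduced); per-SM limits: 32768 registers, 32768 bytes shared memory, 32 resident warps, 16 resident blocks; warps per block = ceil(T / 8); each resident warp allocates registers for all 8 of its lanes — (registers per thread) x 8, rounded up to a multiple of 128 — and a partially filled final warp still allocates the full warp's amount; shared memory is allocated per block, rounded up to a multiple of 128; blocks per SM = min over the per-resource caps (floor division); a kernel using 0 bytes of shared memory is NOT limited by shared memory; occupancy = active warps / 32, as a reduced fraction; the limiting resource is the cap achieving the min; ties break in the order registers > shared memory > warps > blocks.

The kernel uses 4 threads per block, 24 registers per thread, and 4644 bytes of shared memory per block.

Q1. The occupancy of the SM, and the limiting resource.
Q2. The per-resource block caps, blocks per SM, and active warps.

Answer: occupancy 3/16, limited by shared memory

registers: 128 blocks
shared memory: 6 blocks
warps: 32 blocks
blocks: 16 blocks

Answer: 6 blocks, 6 active warps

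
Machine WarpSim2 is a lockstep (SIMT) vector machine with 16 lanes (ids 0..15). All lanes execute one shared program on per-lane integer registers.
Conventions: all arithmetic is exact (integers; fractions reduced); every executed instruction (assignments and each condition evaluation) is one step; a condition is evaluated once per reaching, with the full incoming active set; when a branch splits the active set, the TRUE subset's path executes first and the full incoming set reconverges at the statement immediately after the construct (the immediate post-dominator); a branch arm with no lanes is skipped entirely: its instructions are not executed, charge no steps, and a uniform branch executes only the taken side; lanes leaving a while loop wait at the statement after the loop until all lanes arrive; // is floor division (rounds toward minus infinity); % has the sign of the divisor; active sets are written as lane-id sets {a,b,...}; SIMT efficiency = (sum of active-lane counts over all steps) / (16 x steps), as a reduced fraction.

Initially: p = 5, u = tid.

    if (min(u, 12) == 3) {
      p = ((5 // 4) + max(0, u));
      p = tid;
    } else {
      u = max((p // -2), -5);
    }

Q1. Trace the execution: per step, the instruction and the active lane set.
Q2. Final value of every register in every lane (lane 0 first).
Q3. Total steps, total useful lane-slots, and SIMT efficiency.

step 0: eval (min(u, 12) == 3)       {0,1,2,3,4,5,6,7,8,9,10,11,12,13,14,15}
step 1: p <- ((5 // 4) + max(0, u))  {3}
step 2: p <- tid                     {3}
step 3: u <- max((p // -2), -5)      {0,1,2,4,5,6,7,8,9,10,11,12,13,14,15}

Answer: 4 steps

p: 5,5,5,3,5,5,5,5,5,5,5,5,5,5,5,5
u: -3,-3,-3,3,-3,-3,-3,-3,-3,-3,-3,-3,-3,-3,-3,-3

steps = 4; useful = 33; efficiency = 33/64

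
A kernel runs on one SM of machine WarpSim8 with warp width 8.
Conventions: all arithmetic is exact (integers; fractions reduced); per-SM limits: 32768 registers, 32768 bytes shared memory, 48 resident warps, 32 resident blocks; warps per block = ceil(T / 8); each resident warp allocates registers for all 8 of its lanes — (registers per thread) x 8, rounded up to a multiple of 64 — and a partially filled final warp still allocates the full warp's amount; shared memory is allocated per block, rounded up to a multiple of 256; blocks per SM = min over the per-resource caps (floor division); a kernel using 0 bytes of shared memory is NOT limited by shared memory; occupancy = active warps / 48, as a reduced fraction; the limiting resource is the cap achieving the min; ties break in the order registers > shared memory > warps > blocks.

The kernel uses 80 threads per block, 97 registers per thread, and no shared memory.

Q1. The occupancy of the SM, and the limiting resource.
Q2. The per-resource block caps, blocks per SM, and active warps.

Answer: occupancy 5/8, limited by registers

registers: 3 blocks
shared memory: no limit (kernel uses none)
warps: 4 blocks
blocks: 32 blocks

Answer: 3 blocks, 30 active warps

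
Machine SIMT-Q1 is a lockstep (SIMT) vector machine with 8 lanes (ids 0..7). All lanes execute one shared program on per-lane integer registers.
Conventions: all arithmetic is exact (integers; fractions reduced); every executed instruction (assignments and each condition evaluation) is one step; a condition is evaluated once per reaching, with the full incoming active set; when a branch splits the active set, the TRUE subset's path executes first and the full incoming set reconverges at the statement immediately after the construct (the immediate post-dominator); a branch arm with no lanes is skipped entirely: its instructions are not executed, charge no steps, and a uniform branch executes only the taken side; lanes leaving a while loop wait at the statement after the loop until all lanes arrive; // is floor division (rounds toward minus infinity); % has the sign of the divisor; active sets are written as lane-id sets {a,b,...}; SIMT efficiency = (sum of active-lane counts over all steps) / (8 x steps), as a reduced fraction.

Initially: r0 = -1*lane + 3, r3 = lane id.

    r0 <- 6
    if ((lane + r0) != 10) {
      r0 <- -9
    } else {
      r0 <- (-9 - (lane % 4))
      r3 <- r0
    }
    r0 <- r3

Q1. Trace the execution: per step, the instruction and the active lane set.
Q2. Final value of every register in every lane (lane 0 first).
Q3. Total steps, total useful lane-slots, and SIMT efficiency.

step 0: r0 <- 6                      {0,1,2,3,4,5,6,7}
step 1: eval ((lane + r0) != 10)     {0,1,2,3,4,5,6,7}
step 2: r0 <- -9                     {0,1,2,3,5,6,7}
step 3: r0 <- (-9 - (lane % 4))      {4}
step 4: r3 <- r0                     {4}
step 5: r0 <- r3                     {0,1,2,3,4,5,6,7}

Answer: 6 steps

r0: 0,1,2,3,-9,5,6,7
r3: 0,1,2,3,-9,5,6,7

steps = 6; useful = 33; efficiency = 33/48 = 11/16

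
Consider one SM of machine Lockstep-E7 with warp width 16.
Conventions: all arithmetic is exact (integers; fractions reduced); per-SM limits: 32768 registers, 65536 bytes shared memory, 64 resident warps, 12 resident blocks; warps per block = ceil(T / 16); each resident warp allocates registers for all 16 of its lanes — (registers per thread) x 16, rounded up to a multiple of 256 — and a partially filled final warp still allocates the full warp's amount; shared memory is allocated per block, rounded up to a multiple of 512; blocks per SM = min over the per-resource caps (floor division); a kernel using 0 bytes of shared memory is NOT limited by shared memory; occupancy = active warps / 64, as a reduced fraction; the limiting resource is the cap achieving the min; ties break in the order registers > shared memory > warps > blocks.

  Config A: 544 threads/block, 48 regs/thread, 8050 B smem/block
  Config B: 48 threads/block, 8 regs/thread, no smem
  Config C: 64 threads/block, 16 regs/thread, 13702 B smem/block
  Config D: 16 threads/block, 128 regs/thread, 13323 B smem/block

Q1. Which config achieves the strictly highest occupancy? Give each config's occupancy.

occupancies: A 17/32, B 9/16, C 1/4, D 1/16

Answer: B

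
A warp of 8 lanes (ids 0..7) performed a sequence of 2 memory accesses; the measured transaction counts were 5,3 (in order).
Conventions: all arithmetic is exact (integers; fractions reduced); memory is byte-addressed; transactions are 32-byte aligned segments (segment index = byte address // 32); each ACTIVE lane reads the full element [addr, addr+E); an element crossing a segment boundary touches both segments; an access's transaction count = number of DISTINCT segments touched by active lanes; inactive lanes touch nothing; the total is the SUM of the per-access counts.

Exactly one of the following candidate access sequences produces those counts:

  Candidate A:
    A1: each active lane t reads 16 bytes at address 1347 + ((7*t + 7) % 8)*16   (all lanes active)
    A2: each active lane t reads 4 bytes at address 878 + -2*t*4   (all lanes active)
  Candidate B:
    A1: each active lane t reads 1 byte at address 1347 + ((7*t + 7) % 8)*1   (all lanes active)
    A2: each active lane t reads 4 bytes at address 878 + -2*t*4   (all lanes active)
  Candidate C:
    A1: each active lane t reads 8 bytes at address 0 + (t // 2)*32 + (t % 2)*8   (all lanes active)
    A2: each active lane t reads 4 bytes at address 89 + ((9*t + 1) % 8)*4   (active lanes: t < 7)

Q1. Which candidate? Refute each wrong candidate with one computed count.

B: A1 gives 1 transaction, not 5
C: A1 gives 4 transactions, not 5
A: all counts match (5,3)

Answer: A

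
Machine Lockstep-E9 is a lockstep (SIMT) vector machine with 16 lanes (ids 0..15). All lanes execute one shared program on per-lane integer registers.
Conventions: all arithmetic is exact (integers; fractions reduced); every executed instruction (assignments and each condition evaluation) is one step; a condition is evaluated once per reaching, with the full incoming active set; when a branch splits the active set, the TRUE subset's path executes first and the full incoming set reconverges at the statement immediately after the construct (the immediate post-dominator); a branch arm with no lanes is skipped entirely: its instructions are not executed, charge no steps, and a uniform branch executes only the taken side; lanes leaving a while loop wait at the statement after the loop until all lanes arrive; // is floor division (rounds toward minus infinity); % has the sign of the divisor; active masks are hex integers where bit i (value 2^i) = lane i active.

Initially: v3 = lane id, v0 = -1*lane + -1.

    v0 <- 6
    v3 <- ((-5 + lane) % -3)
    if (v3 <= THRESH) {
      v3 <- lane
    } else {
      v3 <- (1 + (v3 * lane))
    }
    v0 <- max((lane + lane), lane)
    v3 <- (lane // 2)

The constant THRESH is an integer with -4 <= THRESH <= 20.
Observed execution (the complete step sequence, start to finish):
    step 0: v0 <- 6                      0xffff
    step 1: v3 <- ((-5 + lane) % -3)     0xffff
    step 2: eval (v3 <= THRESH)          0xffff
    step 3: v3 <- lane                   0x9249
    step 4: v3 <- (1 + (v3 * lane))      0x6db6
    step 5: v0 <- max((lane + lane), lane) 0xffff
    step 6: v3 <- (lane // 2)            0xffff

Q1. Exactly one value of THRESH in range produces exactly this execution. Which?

Answer: THRESH = -2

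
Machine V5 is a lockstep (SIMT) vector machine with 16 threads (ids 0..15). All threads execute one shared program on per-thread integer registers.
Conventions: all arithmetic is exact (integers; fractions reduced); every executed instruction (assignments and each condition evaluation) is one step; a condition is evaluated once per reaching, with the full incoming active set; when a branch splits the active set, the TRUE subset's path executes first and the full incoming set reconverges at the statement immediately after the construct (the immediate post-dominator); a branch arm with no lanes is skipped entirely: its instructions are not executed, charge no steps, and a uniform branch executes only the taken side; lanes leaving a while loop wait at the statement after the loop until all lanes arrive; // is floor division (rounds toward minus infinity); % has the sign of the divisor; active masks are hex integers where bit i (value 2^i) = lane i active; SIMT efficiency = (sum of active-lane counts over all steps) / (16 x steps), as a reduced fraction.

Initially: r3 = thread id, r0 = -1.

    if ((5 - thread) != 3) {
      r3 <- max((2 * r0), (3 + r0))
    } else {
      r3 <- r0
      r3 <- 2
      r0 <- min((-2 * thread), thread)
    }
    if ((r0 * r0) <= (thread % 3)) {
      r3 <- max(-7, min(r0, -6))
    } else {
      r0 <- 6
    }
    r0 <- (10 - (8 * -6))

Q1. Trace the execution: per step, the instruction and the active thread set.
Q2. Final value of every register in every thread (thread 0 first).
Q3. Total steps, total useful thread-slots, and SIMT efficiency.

step 0: eval ((5 - thread) != 3)     0xffff
step 1: r3 <- max((2 * r0), (3 + r0)) 0xfffb
step 2: r3 <- r0                     0x0004
step 3: r3 <- 2                      0x0004
step 4: r0 <- min((-2 * thread), thread) 0x0004
step 5: eval ((r0 * r0) <= (thread % 3)) 0xffff
step 6: r3 <- max(-7, min(r0, -6))   0x6db2
step 7: r0 <- 6                      0x924d
step 8: r0 <- (10 - (8 * -6))        0xffff

Answer: 9 steps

r3: 2,-6,2,2,-6,-6,2,-6,-6,2,-6,-6,2,-6,-6,2
r0: 58,58,58,58,58,58,58,58,58,58,58,58,58,58,58,58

steps = 9; useful = 82; efficiency = 82/144 = 41/72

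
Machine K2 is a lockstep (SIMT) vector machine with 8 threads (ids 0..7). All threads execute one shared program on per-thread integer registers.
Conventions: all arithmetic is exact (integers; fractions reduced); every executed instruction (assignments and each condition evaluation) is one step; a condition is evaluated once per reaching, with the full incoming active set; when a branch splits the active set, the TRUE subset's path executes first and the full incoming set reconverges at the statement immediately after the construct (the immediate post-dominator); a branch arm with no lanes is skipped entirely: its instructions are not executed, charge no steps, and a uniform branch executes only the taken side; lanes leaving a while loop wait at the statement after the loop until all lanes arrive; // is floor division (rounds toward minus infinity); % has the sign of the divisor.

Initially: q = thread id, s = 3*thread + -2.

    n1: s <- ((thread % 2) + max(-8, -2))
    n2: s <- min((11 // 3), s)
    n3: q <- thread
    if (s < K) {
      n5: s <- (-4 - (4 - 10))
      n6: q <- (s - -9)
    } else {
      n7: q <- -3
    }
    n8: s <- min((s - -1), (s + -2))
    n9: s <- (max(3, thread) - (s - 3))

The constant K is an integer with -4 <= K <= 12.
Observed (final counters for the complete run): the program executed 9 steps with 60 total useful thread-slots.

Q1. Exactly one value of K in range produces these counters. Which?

Answer: K = -1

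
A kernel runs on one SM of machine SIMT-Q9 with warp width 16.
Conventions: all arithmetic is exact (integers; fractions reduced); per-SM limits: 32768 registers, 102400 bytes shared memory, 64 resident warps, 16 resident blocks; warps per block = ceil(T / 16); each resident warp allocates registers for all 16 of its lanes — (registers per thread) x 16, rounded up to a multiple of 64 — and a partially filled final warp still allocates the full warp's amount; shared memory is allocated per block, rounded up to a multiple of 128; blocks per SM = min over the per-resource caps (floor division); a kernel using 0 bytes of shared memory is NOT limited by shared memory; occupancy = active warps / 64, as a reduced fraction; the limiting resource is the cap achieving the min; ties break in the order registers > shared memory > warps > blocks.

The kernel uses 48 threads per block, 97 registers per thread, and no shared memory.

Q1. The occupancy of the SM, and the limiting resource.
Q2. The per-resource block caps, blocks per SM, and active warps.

Answer: occupancy 9/32, limited by registers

registers: 6 blocks
shared memory: no limit (kernel uses none)
warps: 21 blocks
blocks: 16 blocks

Answer: 6 blocks, 18 active warps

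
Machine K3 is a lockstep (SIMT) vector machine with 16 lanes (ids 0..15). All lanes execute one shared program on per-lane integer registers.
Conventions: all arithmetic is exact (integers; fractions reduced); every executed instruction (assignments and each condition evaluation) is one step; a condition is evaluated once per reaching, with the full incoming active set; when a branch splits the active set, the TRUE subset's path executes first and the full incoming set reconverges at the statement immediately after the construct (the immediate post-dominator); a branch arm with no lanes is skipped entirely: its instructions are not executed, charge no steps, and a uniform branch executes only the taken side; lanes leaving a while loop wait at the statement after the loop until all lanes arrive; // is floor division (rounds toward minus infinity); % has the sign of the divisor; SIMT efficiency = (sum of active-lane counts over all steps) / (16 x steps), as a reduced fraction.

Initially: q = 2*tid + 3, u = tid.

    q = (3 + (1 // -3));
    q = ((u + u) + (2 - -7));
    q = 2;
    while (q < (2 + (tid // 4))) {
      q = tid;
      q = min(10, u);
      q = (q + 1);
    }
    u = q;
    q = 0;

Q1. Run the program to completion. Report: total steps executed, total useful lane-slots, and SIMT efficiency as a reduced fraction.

Answer: 10 steps, 144 useful, 9/10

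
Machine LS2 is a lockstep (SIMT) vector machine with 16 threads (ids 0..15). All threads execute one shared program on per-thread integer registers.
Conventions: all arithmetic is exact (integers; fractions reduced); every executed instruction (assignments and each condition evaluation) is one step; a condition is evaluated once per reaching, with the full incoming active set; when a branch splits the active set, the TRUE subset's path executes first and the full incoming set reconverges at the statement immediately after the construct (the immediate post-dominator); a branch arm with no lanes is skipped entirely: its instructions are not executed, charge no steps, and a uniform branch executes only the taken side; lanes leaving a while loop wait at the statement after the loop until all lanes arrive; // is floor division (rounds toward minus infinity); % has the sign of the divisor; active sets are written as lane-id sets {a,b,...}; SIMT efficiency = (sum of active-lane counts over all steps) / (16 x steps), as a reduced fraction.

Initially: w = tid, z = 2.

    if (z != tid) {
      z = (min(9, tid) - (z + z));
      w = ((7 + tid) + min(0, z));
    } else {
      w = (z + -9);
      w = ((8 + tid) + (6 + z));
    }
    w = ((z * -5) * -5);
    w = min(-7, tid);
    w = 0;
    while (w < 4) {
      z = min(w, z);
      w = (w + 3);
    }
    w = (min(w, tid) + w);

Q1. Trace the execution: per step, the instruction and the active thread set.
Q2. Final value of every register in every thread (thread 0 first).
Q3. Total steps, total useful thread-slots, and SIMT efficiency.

step 0: eval (z != tid)              {0,1,2,3,4,5,6,7,8,9,10,11,12,13,14,15}
step 1: z <- (min(9, tid) - (z + z)) {0,1,3,4,5,6,7,8,9,10,11,12,13,14,15}
step 2: w <- ((7 + tid) + min(0, z)) {0,1,3,4,5,6,7,8,9,10,11,12,13,14,15}
step 3: w <- (z + -9)                {2}
step 4: w <- ((8 + tid) + (6 + z))   {2}
step 5: w <- ((z * -5) * -5)         {0,1,2,3,4,5,6,7,8,9,10,11,12,13,14,15}
step 6: w <- min(-7, tid)            {0,1,2,3,4,5,6,7,8,9,10,11,12,13,14,15}
step 7: w <- 0                       {0,1,2,3,4,5,6,7,8,9,10,11,12,13,14,15}
step 8: eval (w < 4)                 {0,1,2,3,4,5,6,7,8,9,10,11,12,13,14,15}
step 9: z <- min(w, z)               {0,1,2,3,4,5,6,7,8,9,10,11,12,13,14,15}
step 10: w <- (w + 3)                 {0,1,2,3,4,5,6,7,8,9,10,11,12,13,14,15}
step 11: eval (w < 4)                 {0,1,2,3,4,5,6,7,8,9,10,11,12,13,14,15}
step 12: z <- min(w, z)               {0,1,2,3,4,5,6,7,8,9,10,11,12,13,14,15}
step 13: w <- (w + 3)                 {0,1,2,3,4,5,6,7,8,9,10,11,12,13,14,15}
step 14: eval (w < 4)                 {0,1,2,3,4,5,6,7,8,9,10,11,12,13,14,15}
step 15: w <- (min(w, tid) + w)       {0,1,2,3,4,5,6,7,8,9,10,11,12,13,14,15}

Answer: 16 steps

w: 6,7,8,9,10,11,12,12,12,12,12,12,12,12,12,12
z: -4,-3,0,-1,0,0,0,0,0,0,0,0,0,0,0,0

steps = 16; useful = 224; efficiency = 224/256 = 7/8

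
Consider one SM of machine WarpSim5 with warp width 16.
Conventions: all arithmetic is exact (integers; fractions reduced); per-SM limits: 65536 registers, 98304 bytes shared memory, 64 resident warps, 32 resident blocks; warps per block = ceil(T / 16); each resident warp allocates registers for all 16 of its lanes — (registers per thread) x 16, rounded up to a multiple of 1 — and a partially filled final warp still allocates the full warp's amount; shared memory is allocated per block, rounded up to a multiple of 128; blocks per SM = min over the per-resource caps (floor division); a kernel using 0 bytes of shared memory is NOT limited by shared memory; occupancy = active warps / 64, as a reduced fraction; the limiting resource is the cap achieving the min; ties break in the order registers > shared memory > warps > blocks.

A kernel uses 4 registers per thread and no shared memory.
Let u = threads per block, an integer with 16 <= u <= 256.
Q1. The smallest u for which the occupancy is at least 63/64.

Answer: u = 17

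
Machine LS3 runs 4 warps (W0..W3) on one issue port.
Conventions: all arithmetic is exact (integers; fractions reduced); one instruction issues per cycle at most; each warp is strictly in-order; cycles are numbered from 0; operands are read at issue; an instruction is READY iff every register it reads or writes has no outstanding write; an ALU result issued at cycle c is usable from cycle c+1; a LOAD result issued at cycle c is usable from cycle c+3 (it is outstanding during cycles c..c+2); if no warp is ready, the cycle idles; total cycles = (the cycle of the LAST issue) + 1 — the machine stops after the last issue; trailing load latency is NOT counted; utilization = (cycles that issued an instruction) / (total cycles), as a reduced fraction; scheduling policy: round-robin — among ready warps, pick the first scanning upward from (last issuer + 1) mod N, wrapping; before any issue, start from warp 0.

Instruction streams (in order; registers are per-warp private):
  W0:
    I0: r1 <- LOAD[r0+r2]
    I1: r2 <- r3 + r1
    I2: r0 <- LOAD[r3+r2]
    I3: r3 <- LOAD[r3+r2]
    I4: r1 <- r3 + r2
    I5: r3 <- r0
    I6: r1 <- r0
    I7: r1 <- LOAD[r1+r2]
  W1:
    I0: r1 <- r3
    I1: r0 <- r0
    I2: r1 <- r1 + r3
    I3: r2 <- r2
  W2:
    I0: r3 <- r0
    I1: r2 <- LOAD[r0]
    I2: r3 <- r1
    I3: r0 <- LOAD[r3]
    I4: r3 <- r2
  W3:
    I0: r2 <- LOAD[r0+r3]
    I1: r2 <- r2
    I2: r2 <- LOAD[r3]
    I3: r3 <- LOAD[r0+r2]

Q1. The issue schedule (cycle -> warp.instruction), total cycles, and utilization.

cycle 0: W0.I0
cycle 1: W1.I0
cycle 2: W2.I0
cycle 3: W3.I0
cycle 4: W0.I1
cycle 5: W1.I1
cycle 6: W2.I1
cycle 7: W3.I1
cycle 8: W0.I2
cycle 9: W1.I2
cycle 10: W2.I2
cycle 11: W3.I2
cycle 12: W0.I3
cycle 13: W1.I3
cycle 14: W2.I3
cycle 15: W3.I3
cycle 16: W0.I4
cycle 17: W2.I4
cycle 18: W0.I5
cycle 19: W0.I6
cycle 20: W0.I7

Answer: 21 cycles, utilization 1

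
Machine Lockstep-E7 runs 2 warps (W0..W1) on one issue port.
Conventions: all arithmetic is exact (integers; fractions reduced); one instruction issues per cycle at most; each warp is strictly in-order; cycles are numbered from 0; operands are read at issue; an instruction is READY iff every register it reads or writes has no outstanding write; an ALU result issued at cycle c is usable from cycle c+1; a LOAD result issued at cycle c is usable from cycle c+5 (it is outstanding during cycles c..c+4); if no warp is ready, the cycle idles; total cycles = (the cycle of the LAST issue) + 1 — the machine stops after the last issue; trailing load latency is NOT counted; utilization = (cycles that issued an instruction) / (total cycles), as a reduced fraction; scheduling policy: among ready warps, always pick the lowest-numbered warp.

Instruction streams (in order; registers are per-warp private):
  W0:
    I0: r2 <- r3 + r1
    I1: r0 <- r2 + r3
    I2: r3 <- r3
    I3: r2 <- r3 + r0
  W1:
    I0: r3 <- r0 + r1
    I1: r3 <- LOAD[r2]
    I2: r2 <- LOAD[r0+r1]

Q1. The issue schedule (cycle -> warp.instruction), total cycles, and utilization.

cycle 0: W0.I0
cycle 1: W0.I1
cycle 2: W0.I2
cycle 3: W0.I3
cycle 4: W1.I0
cycle 5: W1.I1
cycle 6: W1.I2

Answer: 7 cycles, utilization 1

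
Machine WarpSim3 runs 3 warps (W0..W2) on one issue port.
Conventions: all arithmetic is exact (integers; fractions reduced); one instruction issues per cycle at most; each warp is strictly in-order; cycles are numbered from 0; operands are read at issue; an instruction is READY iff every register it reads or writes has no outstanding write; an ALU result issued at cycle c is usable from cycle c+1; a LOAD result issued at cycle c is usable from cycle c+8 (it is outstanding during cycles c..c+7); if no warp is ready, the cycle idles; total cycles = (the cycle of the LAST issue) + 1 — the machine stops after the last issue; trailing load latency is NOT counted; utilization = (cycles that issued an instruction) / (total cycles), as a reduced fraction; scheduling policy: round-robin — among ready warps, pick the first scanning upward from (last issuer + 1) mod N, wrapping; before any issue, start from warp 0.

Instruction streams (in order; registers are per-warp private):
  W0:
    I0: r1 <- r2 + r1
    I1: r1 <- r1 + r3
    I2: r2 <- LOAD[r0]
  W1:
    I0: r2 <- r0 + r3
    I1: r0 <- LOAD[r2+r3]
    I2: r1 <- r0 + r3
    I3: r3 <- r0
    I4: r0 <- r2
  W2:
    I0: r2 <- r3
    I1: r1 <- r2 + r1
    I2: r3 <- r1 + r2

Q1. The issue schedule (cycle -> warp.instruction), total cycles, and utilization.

cycle 0: W0.I0
cycle 1: W1.I0
cycle 2: W2.I0
cycle 3: W0.I1
cycle 4: W1.I1
cycle 5: W2.I1
cycle 6: W0.I2
cycle 7: W2.I2
cycle 8: idle
cycle 9: idle
cycle 10: idle
cycle 11: idle
cycle 12: W1.I2
cycle 13: W1.I3
cycle 14: W1.I4

Answer: 15 cycles, utilization 11/15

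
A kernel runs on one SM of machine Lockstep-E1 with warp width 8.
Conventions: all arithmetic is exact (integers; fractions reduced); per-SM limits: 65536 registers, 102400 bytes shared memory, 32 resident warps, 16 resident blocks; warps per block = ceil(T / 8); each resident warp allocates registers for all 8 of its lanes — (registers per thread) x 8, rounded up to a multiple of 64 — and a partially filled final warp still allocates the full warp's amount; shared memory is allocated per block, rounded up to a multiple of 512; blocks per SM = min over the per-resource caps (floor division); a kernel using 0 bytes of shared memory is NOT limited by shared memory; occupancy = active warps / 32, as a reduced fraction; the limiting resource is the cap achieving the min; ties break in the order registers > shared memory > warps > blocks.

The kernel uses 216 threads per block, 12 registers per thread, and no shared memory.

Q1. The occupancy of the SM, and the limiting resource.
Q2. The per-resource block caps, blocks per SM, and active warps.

Answer: occupancy 27/32, limited by warps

registers: 18 blocks
shared memory: no limit (kernel uses none)
warps: 1 block
blocks: 16 blocks

Answer: 1 block, 27 active warps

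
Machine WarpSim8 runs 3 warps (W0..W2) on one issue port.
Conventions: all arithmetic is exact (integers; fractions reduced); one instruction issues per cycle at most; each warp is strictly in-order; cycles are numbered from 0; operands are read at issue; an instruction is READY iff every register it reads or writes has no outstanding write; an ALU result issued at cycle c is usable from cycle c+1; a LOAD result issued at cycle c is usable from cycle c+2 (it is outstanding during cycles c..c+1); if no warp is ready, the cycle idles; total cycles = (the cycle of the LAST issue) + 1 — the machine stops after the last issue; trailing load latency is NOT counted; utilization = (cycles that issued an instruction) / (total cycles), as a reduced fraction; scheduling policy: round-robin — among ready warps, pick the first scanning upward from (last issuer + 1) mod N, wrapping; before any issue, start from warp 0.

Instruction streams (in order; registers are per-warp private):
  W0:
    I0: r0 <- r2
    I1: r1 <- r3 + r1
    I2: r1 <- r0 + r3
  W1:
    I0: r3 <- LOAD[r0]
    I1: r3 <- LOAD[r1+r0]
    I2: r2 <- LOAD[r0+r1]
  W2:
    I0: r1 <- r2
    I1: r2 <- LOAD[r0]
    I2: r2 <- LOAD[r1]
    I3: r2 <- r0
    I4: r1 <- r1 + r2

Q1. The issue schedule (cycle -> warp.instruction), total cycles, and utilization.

cycle 0: W0.I0
cycle 1: W1.I0
cycle 2: W2.I0
cycle 3: W0.I1
cycle 4: W1.I1
cycle 5: W2.I1
cycle 6: W0.I2
cycle 7: W1.I2
cycle 8: W2.I2
cycle 9: idle
cycle 10: W2.I3
cycle 11: W2.I4

Answer: 12 cycles, utilization 11/12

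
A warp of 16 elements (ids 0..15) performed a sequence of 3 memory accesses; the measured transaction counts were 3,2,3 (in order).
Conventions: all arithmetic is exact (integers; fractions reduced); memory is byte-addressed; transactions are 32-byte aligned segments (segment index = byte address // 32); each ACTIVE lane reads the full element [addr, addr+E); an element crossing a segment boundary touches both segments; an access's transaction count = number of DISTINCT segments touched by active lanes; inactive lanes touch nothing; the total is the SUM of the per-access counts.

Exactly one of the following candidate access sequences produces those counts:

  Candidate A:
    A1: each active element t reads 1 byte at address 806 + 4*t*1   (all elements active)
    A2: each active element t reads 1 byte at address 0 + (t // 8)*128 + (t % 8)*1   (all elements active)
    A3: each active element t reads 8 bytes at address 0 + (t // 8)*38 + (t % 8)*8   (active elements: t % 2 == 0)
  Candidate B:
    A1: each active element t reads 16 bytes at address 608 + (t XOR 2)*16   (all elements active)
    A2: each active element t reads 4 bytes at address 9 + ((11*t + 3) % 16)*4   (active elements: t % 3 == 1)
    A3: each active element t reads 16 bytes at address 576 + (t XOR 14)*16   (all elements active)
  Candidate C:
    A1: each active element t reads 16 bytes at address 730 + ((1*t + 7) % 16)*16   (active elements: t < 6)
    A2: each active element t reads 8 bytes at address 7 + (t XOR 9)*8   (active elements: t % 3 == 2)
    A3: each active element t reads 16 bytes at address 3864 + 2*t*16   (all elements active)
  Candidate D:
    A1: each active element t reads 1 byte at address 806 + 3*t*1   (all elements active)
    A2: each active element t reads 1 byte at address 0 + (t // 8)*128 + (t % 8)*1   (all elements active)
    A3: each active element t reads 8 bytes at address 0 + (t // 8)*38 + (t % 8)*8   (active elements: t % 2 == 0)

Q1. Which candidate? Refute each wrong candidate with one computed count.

B: A1 gives 8 transactions, not 3
C: A1 gives 4 transactions, not 3
D: A1 gives 2 transactions, not 3
A: all counts match (3,2,3)

Answer: A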